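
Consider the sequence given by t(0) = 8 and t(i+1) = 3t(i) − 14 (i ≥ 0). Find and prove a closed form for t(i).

Claim: t(i) = 3^i + 7.

Base case: t(0) = 8, and 3^0 + 7 = 1 + 7 = 8.
Assume t(k) = 3^k + 7 for some k ≥ 0.
Then t(k+1) = 3t(k) − 14 = 3·(3^k + 7) − 14 = 3^{k+1} + 21 − 14 = 3^{k+1} + 7.
This completes the inductive step, so t(i) = 3^i + 7 for all i ≥ 0.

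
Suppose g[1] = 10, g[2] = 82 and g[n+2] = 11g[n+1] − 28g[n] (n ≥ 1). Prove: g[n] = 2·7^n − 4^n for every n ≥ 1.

Base cases: g[1] = 10 and 2·7^1 − 4^1 = 10; g[2] = 82 and 2·7^2 − 4^2 = 82.
Assume g[j] = 2·7^j − 4^j for all 1 ≤ j ≤ m, where m ≥ 2.
Then g[m+1] = 11g[m] − 28g[m−1] = 11·(2·7^m − 4^m) − 28·(2·7^{m−1} − 4^{m−1}) = 2·(11·7 − 28)7^{m−1} − (11·4 − 28)4^{m−1} = 98·7^{m−1} − 16·4^{m−1} = 2·7^{m+1} − 4^{m+1}.
Hence g[n] = 2·7^n − 4^n for every n ≥ 1, by strong induction.

g[n] = 2·7^n − 4^n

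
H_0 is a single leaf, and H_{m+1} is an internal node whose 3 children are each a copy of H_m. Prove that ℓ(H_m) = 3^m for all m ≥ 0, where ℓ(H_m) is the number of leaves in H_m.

Base case: ℓ(H_0) = 1, and 3^0 = 1.
Assume ℓ(H_j) = 3^j.
Then ℓ(H_{j+1}) = 3·ℓ(H_j) = 3·3^j = 3^{j+1}.
This completes the inductive step, so ℓ(H_m) = 3^m for all m ≥ 0.

ℓ(H_m) = 3^m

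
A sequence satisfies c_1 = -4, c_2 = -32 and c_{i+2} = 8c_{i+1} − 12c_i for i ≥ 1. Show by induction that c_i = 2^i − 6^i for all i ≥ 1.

Base cases: c_1 = -4 and 2^1 − 6^1 = -4; c_2 = -32 and 2^2 − 6^2 = -32.
Assume c_j = 2^j − 6^j for all 1 ≤ j ≤ r, where r ≥ 2.
Then c_{r+1} = 8c_r − 12c_{r−1} = 8·(2^r − 6^r) − 12·(2^{r−1} − 6^{r−1}) = (8·2 − 12)2^{r−1} − (8·6 − 12)6^{r−1} = 4·2^{r−1} − 36·6^{r−1} = 2^{r+1} − 6^{r+1}.
Hence c_i = 2^i − 6^i for every i ≥ 1, by strong induction.

c_i = 2^i − 6^i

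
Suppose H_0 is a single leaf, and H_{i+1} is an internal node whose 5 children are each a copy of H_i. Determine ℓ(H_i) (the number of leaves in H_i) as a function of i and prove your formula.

Claim: ℓ(H_i) = 5^i.

Base case: ℓ(H_0) = 1, and 5^0 = 1.
Assume ℓ(H_k) = 5^k.
Then ℓ(H_{k+1}) = 5·ℓ(H_k) = 5·5^k = 5^{k+1}.
So the formula holds for k+1, and by induction ℓ(H_i) = 5^i for all i ≥ 0.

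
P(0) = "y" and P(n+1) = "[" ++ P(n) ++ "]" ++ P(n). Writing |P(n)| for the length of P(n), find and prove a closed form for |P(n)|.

Claim: |P(n)| = 3·2^n − 2.

Base case: |P(0)| = 1, and 3·2^0 − 2 = 1.
Assume |P(j)| = 3·2^j − 2.
Then |P(j+1)| = 1 + |P(j)| + 1 + |P(j)| = 2|P(j)| + 2 = 2(3·2^j − 2) + 2 = 3·2^{j+1} − 4 + 2 = 3·2^{j+1} − 2.
By induction, |P(n)| = 3·2^n − 2 for all n ≥ 0.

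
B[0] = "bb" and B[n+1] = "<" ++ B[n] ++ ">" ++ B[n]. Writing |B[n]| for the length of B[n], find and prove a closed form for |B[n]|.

Claim: |B[n]| = 2^{n+2} − 2.

Base case: |B[0]| = 2, and 2^{0+2} − 2 = 2.
Assume |B[j]| = 2^{j+2} − 2.
Then |B[j+1]| = 1 + |B[j]| + 1 + |B[j]| = 2|B[j]| + 2 = 2(2^{j+2} − 2) + 2 = 2^{j+3} − 4 + 2 = 2^{j+3} − 2.
Hence |B[n]| = 2^{n+2} − 2 for every n ≥ 0, by induction.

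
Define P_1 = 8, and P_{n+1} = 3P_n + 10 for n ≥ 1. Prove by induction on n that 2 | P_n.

Base case: P_1 = 8 = 2·4, so 2 | P_1.
Assume 2 | P_k, so P_k = 2t for some integer t.
Then P_{k+1} = 3P_k + 10 = 3·(2t) + 10 = 2(3t + 5), so 2 | P_{k+1}.
So the property holds for k+1, and by induction 2 | P_n for all n ≥ 1.

2 | P_n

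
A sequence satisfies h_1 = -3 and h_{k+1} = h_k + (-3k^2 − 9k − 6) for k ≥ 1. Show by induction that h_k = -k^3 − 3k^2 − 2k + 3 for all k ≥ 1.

Base case: h_1 = -3, and -1^3 − 3·1^2 − 2·1 + 3 = -3.
Assume h_j = -j^3 − 3j^2 − 2j + 3.
Then h_{j+1} = h_j + (-3j^2 − 9j − 6) = (-j^3 − 3j^2 − 2j + 3) + (-3j^2 − 9j − 6) = -j^3 − 6j^2 − 11j − 3,
and -(j+1)^3 − 3·(j+1)^2 − 2·(j+1) + 3 = -j^3 − 6j^2 − 11j − 3.
By induction, h_k = -k^3 − 3k^2 − 2k + 3 for all k ≥ 1.

h_k = -k^3 − 3k^2 − 2k + 3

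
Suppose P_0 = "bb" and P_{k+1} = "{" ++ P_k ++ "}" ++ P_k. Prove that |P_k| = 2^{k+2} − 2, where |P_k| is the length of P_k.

Base case: |P_0| = 2, and 2^{0+2} − 2 = 2.
Assume |P_j| = 2^{j+2} − 2.
Then |P_{j+1}| = 1 + |P_j| + 1 + |P_j| = 2|P_j| + 2 = 2(2^{j+2} − 2) + 2 = 2^{j+3} − 4 + 2 = 2^{j+3} − 2.
Hence |P_k| = 2^{k+2} − 2 for every k ≥ 0, by induction.

|P_k| = 2^{k+2} − 2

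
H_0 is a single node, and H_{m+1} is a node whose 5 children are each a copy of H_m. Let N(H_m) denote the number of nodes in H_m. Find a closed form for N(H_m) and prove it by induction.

Claim: N(H_m) = (5^{m+1} − 1)/4.

Base case: N(H_0) = 1, and (5^{0+1} − 1)/4 = 1.
Assume N(H_k) = (5^{k+1} − 1)/4.
Then N(H_{k+1}) = 1 + 5N(H_k) = 1 + 5·(5^{k+1} − 1)/4 = 1 + (5^{k+2} − 5)/4 = (4 + 5^{k+2} − 5)/4 = (5^{k+2} − 1)/4.
By induction, N(H_m) = (5^{m+1} − 1)/4 for all m ≥ 0.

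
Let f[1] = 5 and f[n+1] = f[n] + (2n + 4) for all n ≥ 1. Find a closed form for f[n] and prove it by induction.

Claim: f[n] = n^2 + 3n + 1.

Base case: f[1] = 5, and 1^2 + 3·1 + 1 = 5.
Assume f[m] = m^2 + 3m + 1.
Then f[m+1] = f[m] + (2m + 4) = (m^2 + 3m + 1) + (2m + 4) = m^2 + 5m + 5,
and (m+1)^2 + 3·(m+1) + 1 = m^2 + 5m + 5.
Hence f[n] = n^2 + 3n + 1 for every n ≥ 1, by induction.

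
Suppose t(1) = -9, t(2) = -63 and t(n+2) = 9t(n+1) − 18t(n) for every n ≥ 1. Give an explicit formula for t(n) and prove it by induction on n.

Claim: t(n) = 3^n − 2·6^n.

Base cases: t(1) = -9 and 3^1 − 2·6^1 = -9; t(2) = -63 and 3^2 − 2·6^2 = -63.
Assume t(i) = 3^i − 2·6^i for all 1 ≤ i ≤ j, where j ≥ 2.
Then t(j+1) = 9t(j) − 18t(j−1) = 9·(3^j − 2·6^j) − 18·(3^{j−1} − 2·6^{j−1}) = (9·3 − 18)3^{j−1} − 2·(9·6 − 18)6^{j−1} = 9·3^{j−1} − 72·6^{j−1} = 3^{j+1} − 2·6^{j+1}.
Hence t(n) = 3^n − 2·6^n for every n ≥ 1, by strong induction.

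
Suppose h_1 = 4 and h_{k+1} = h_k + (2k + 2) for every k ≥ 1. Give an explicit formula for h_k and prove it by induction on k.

Claim: h_k = k^2 + k + 2.

Base case: h_1 = 4, and 1^2 + 1 + 2 = 4.
Assume h_r = r^2 + r + 2.
Then h_{r+1} = h_r + (2r + 2) = (r^2 + r + 2) + (2r + 2) = r^2 + 3r + 4,
and (r+1)^2 + (r+1) + 2 = r^2 + 3r + 4.
By induction, h_k = k^2 + k + 2 for all k ≥ 1.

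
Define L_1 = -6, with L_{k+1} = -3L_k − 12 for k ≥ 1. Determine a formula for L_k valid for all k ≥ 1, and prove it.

Claim: L_k = (-3)^k − 3.

Base case: L_1 = -6, and (-3)^1 − 3 = -3 − 3 = -6.
Assume L_r = (-3)^r − 3 for some r ≥ 1.
Then L_{r+1} = -3L_r − 12 = -3·((-3)^r − 3) − 12 = -3·(-3)^r + 9 − 12 = (-3)^{r+1} − 3.
Hence L_k = (-3)^k − 3 for every k ≥ 1, by induction.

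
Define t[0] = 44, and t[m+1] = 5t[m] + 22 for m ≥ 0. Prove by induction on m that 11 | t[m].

Base case: t[0] = 44 = 11·4, so 11 | t[0].
Assume 11 | t[j], so t[j] = 11s for some integer s.
Then t[j+1] = 5t[j] + 22 = 5·(11s) + 22 = 11(5s + 2), so 11 | t[j+1].
So the property holds for j+1, and by induction 11 | t[m] for all m ≥ 0.

11 | t[m]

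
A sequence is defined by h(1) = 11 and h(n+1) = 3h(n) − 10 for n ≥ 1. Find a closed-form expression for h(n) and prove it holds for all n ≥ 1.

Claim: h(n) = 2·3^n + 5.

Base case: h(1) = 11, and 2·3^1 + 5 = 6 + 5 = 11.
Assume h(j) = 2·3^j + 5 for some j ≥ 1.
Then h(j+1) = 3h(j) − 10 = 3·(2·3^j + 5) − 10 = 6·3^j + 15 − 10 = 2·3^{j+1} + 5.
By induction, h(n) = 2·3^n + 5 for all n ≥ 1.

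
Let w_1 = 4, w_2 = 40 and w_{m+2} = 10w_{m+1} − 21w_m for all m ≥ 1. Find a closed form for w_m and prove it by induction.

Claim: w_m = 7^m − 3^m.

Base cases: w_1 = 4 and 7^1 − 3^1 = 4; w_2 = 40 and 7^2 − 3^2 = 40.
Assume w_j = 7^j − 3^j for all 1 ≤ j ≤ r, where r ≥ 2.
Then w_{r+1} = 10w_r − 21w_{r−1} = 10·(7^r − 3^r) − 21·(7^{r−1} − 3^{r−1}) = (10·7 − 21)7^{r−1} − (10·3 − 21)3^{r−1} = 49·7^{r−1} − 9·3^{r−1} = 7^{r+1} − 3^{r+1}.
Hence w_m = 7^m − 3^m for every m ≥ 1, by strong induction.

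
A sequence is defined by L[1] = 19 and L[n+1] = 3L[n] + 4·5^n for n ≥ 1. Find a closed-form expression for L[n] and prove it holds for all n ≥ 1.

Claim: L[n] = 3·3^n + 2·5^n.

Base case: L[1] = 19, and 3·3^1 + 2·5^1 = 9 + 10 = 19.
Assume L[r] = 3·3^r + 2·5^r for some r ≥ 1.
Then L[r+1] = 3L[r] + 4·5^r = 3·(3·3^r + 2·5^r) + 4·5^r = 3·3^{r+1} + 6·5^r + 4·5^r = 3·3^{r+1} + 10·5^r = 3·3^{r+1} + 2·5^{r+1}.
Hence L[n] = 3·3^n + 2·5^n for every n ≥ 1, by induction.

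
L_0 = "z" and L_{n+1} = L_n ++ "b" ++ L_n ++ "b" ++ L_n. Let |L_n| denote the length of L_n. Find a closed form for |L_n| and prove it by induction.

Claim: |L_n| = 2·3^n − 1.

Base case: |L_0| = 1, and 2·3^0 − 1 = 1.
Assume |L_m| = 2·3^m − 1.
Then |L_{m+1}| = 3|L_m| + 2 = 3(2·3^m − 1) + 2 = 2·3^{m+1} − 3 + 2 = 2·3^{m+1} − 1.
This completes the inductive step, so |L_n| = 2·3^n − 1 for all n ≥ 0.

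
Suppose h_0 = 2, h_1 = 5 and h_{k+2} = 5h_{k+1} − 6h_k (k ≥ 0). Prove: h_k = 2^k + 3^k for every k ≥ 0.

Base cases: h_0 = 2 and 2^0 + 3^0 = 2; h_1 = 5 and 2^1 + 3^1 = 5.
Assume h_j = 2^j + 3^j for all 0 ≤ j ≤ m, where m ≥ 1.
Then h_{m+1} = 5h_m − 6h_{m−1} = 5·(2^m + 3^m) − 6·(2^{m−1} + 3^{m−1}) = (5·2 − 6)2^{m−1} + (5·3 − 6)3^{m−1} = 4·2^{m−1} + 9·3^{m−1} = 2^{m+1} + 3^{m+1}.
Hence h_k = 2^k + 3^k for every k ≥ 0, by strong induction.

h_k = 2^k + 3^k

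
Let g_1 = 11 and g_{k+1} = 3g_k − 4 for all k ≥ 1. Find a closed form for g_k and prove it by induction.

Claim: g_k = 3^{k+1} + 2.

Base case: g_1 = 11, and 3^{1+1} + 2 = 9 + 2 = 11.
Assume g_r = 3^{r+1} + 2 for some r ≥ 1.
Then g_{r+1} = 3g_r − 4 = 3·(3^{r+1} + 2) − 4 = 3^{r+2} + 6 − 4 = 3^{r+2} + 2.
Hence g_k = 3^{k+1} + 2 for every k ≥ 1, by induction.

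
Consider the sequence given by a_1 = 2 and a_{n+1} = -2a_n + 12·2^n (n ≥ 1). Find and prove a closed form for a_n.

Claim: a_n = 2·(-2)^n + 3·2^n.

Base case: a_1 = 2, and 2·(-2)^1 + 3·2^1 = -4 + 6 = 2.
Assume a_j = 2·(-2)^j + 3·2^j for some j ≥ 1.
Then a_{j+1} = -2a_j + 12·2^j = -2·(2·(-2)^j + 3·2^j) + 12·2^j = 2·(-2)^{j+1} − 6·2^j + 12·2^j = 2·(-2)^{j+1} + 6·2^j = 2·(-2)^{j+1} + 3·2^{j+1}.
So the formula holds for j+1, and by induction a_n = 2·(-2)^n + 3·2^n for all n ≥ 1.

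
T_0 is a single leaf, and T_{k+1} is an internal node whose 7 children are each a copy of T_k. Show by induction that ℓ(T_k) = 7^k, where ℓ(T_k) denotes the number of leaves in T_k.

Base case: ℓ(T_0) = 1, and 7^0 = 1.
Assume ℓ(T_m) = 7^m.
Then ℓ(T_{m+1}) = 7·ℓ(T_m) = 7·7^m = 7^{m+1}.
Hence ℓ(T_k) = 7^k for every k ≥ 0, by induction.

ℓ(T_k) = 7^k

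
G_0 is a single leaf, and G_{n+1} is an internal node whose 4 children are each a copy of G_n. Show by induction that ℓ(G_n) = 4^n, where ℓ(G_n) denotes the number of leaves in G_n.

Base case: ℓ(G_0) = 1, and 4^0 = 1.
Assume ℓ(G_r) = 4^r.
Then ℓ(G_{r+1}) = 4·ℓ(G_r) = 4·4^r = 4^{r+1}.
This completes the inductive step, so ℓ(G_n) = 4^n for all n ≥ 0.

ℓ(G_n) = 4^n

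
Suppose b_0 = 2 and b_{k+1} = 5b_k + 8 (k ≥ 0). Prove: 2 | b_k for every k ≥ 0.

Base case: b_0 = 2 = 2·1, so 2 | b_0.
Assume 2 | b_r, so b_r = 2t for some integer t.
Then b_{r+1} = 5b_r + 8 = 5·(2t) + 8 = 2(5t + 4), so 2 | b_{r+1}.
Hence 2 | b_k for every k ≥ 0, by induction.

2 | b_k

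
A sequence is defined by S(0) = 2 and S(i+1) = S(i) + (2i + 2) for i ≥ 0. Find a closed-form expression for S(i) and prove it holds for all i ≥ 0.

Claim: S(i) = i^2 + i + 2.

Base case: S(0) = 2, and 0^2 + 0 + 2 = 2.
Assume S(m) = m^2 + m + 2.
Then S(m+1) = S(m) + (2m + 2) = (m^2 + m + 2) + (2m + 2) = m^2 + 3m + 4,
and (m+1)^2 + (m+1) + 2 = m^2 + 3m + 4.
By induction, S(i) = i^2 + i + 2 for all i ≥ 0.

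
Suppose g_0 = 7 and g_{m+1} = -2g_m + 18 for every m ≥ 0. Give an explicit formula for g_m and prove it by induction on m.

Claim: g_m = (-2)^m + 6.

Base case: g_0 = 7, and (-2)^0 + 6 = 1 + 6 = 7.
Assume g_k = (-2)^k + 6 for some k ≥ 0.
Then g_{k+1} = -2g_k + 18 = -2·((-2)^k + 6) + 18 = -2·(-2)^k − 12 + 18 = (-2)^{k+1} + 6.
By induction, g_m = (-2)^m + 6 for all m ≥ 0.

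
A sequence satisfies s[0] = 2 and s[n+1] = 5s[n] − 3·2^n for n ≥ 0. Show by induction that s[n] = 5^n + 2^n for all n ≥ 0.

Base case: s[0] = 2, and 5^0 + 2^0 = 1 + 1 = 2.
Assume s[k] = 5^k + 2^k for some k ≥ 0.
Then s[k+1] = 5s[k] − 3·2^k = 5·(5^k + 2^k) − 3·2^k = 5^{k+1} + 5·2^k − 3·2^k = 5^{k+1} + 2·2^k = 5^{k+1} + 2^{k+1}.
By induction, s[n] = 5^n + 2^n for all n ≥ 0.

s[n] = 5^n + 2^n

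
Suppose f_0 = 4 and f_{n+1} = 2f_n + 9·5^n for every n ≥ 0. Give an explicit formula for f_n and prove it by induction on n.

Claim: f_n = 2^n + 3·5^n.

Base case: f_0 = 4, and 2^0 + 3·5^0 = 1 + 3 = 4.
Assume f_r = 2^r + 3·5^r for some r ≥ 0.
Then f_{r+1} = 2f_r + 9·5^r = 2·(2^r + 3·5^r) + 9·5^r = 2^{r+1} + 6·5^r + 9·5^r = 2^{r+1} + 15·5^r = 2^{r+1} + 3·5^{r+1}.
Hence f_n = 2^n + 3·5^n for every n ≥ 0, by induction.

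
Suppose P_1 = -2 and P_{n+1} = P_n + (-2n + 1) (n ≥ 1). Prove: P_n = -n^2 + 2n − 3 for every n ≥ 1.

Base case: P_1 = -2, and -1^2 + 2·1 − 3 = -2.
Assume P_j = -j^2 + 2j − 3.
Then P_{j+1} = P_j + (-2j + 1) = (-j^2 + 2j − 3) + (-2j + 1) = -j^2 − 2,
and -(j+1)^2 + 2·(j+1) − 3 = -j^2 − 2.
This completes the inductive step, so P_n = -n^2 + 2n − 3 for all n ≥ 1.

P_n = -n^2 + 2n − 3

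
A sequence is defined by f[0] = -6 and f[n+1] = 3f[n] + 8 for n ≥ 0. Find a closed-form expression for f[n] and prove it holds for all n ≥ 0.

Claim: f[n] = -2·3^n − 4.

Base case: f[0] = -6, and -2·3^0 − 4 = -2 − 4 = -6.
Assume f[j] = -2·3^j − 4 for some j ≥ 0.
Then f[j+1] = 3f[j] + 8 = 3·(-2·3^j − 4) + 8 = -6·3^j − 12 + 8 = -2·3^{j+1} − 4.
This completes the inductive step, so f[n] = -2·3^n − 4 for all n ≥ 0.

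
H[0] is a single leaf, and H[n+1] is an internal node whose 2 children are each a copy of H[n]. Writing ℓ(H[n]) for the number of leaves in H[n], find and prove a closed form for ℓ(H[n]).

Claim: ℓ(H[n]) = 2^n.

Base case: ℓ(H[0]) = 1, and 2^0 = 1.
Assume ℓ(H[j]) = 2^j.
Then ℓ(H[j+1]) = 2·ℓ(H[j]) = 2·2^j = 2^{j+1}.
By induction, ℓ(H[n]) = 2^n for all n ≥ 0.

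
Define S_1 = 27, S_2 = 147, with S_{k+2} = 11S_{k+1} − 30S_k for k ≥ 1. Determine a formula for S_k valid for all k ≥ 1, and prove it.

Claim: S_k = 3·5^k + 2·6^k.

Base cases: S_1 = 27 and 3·5^1 + 2·6^1 = 27; S_2 = 147 and 3·5^2 + 2·6^2 = 147.
Assume S_j = 3·5^j + 2·6^j for all 1 ≤ j ≤ r, where r ≥ 2.
Then S_{r+1} = 11S_r − 30S_{r−1} = 11·(3·5^r + 2·6^r) − 30·(3·5^{r−1} + 2·6^{r−1}) = 3·(11·5 − 30)5^{r−1} + 2·(11·6 − 30)6^{r−1} = 75·5^{r−1} + 72·6^{r−1} = 3·5^{r+1} + 2·6^{r+1}.
So the formula holds for r+1, and by strong induction S_k = 3·5^k + 2·6^k for all k ≥ 1.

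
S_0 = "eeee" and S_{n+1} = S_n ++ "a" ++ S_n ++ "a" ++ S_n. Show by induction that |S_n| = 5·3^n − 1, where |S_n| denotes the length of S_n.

Base case: |S_0| = 4, and 5·3^0 − 1 = 4.
Assume |S_k| = 5·3^k − 1.
Then |S_{k+1}| = 3|S_k| + 2 = 3(5·3^k − 1) + 2 = 5·3^{k+1} − 3 + 2 = 5·3^{k+1} − 1.
Hence |S_n| = 5·3^n − 1 for every n ≥ 0, by induction.

|S_n| = 5·3^n − 1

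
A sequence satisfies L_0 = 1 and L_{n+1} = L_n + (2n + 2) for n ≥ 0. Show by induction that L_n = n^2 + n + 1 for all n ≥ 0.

Base case: L_0 = 1, and 0^2 + 0 + 1 = 1.
Assume L_m = m^2 + m + 1.
Then L_{m+1} = L_m + (2m + 2) = (m^2 + m + 1) + (2m + 2) = m^2 + 3m + 3,
and (m+1)^2 + (m+1) + 1 = m^2 + 3m + 3.
This completes the inductive step, so L_n = n^2 + n + 1 for all n ≥ 0.

L_n = n^2 + n + 1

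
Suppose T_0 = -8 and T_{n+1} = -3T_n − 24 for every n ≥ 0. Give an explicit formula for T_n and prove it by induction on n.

Claim: T_n = -2·(-3)^n − 6.

Base case: T_0 = -8, and -2·(-3)^0 − 6 = -2 − 6 = -8.
Assume T_k = -2·(-3)^k − 6 for some k ≥ 0.
Then T_{k+1} = -3T_k − 24 = -3·(-2·(-3)^k − 6) − 24 = 6·(-3)^k + 18 − 24 = -2·(-3)^{k+1} − 6.
Hence T_n = -2·(-3)^n − 6 for every n ≥ 0, by induction.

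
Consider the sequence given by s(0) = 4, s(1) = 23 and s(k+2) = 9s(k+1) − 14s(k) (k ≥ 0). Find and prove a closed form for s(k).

Claim: s(k) = 3·7^k + 2^k.

Base cases: s(0) = 4 and 3·7^0 + 2^0 = 4; s(1) = 23 and 3·7^1 + 2^1 = 23.
Assume s(j) = 3·7^j + 2^j for all 0 ≤ j ≤ r, where r ≥ 1.
Then s(r+1) = 9s(r) − 14s(r−1) = 9·(3·7^r + 2^r) − 14·(3·7^{r−1} + 2^{r−1}) = 3·(9·7 − 14)7^{r−1} + (9·2 − 14)2^{r−1} = 147·7^{r−1} + 4·2^{r−1} = 3·7^{r+1} + 2^{r+1}.
By strong induction, s(k) = 3·7^k + 2^k for all k ≥ 0.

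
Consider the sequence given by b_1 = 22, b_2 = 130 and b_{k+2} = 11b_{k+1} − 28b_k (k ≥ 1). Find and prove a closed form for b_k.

Claim: b_k = 2·7^k + 2·4^k.

Base cases: b_1 = 22 and 2·7^1 + 2·4^1 = 22; b_2 = 130 and 2·7^2 + 2·4^2 = 130.
Assume b_j = 2·7^j + 2·4^j for all 1 ≤ j ≤ m, where m ≥ 2.
Then b_{m+1} = 11b_m − 28b_{m−1} = 11·(2·7^m + 2·4^m) − 28·(2·7^{m−1} + 2·4^{m−1}) = 2·(11·7 − 28)7^{m−1} + 2·(11·4 − 28)4^{m−1} = 98·7^{m−1} + 32·4^{m−1} = 2·7^{m+1} + 2·4^{m+1}.
This completes the inductive step, so b_k = 2·7^k + 2·4^k for all k ≥ 1.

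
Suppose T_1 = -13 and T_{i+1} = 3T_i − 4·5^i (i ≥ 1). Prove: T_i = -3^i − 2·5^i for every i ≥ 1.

Base case: T_1 = -13, and -3^1 − 2·5^1 = -3 − 10 = -13.
Assume T_k = -3^k − 2·5^k for some k ≥ 1.
Then T_{k+1} = 3T_k − 4·5^k = 3·(-3^k − 2·5^k) − 4·5^k = -3^{k+1} − 6·5^k − 4·5^k = -3^{k+1} − 10·5^k = -3^{k+1} − 2·5^{k+1}.
So the formula holds for k+1, and by induction T_i = -3^i − 2·5^i for all i ≥ 1.

T_i = -3^i − 2·5^i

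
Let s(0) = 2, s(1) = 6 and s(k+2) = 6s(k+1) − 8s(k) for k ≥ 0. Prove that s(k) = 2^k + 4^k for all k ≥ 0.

Base cases: s(0) = 2 and 2^0 + 4^0 = 2; s(1) = 6 and 2^1 + 4^1 = 6.
Assume s(i) = 2^i + 4^i for all 0 ≤ i ≤ j, where j ≥ 1.
Then s(j+1) = 6s(j) − 8s(j−1) = 6·(2^j + 4^j) − 8·(2^{j−1} + 4^{j−1}) = (6·2 − 8)2^{j−1} + (6·4 − 8)4^{j−1} = 4·2^{j−1} + 16·4^{j−1} = 2^{j+1} + 4^{j+1}.
Hence s(k) = 2^k + 4^k for every k ≥ 0, by strong induction.

s(k) = 2^k + 4^k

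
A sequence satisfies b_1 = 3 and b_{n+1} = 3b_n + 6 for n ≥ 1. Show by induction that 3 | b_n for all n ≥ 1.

Base case: b_1 = 3 = 3·1, so 3 | b_1.
Assume 3 | b_k, so b_k = 3t for some integer t.
Then b_{k+1} = 3b_k + 6 = 3·(3t) + 6 = 3(3t + 2), so 3 | b_{k+1}.
By induction, 3 | b_n for all n ≥ 1.

3 | b_n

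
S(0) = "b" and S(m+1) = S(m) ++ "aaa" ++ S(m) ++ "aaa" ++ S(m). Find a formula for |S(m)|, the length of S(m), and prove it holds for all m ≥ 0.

Claim: |S(m)| = 4·3^m − 3.

Base case: |S(0)| = 1, and 4·3^0 − 3 = 1.
Assume |S(k)| = 4·3^k − 3.
Then |S(k+1)| = 3|S(k)| + 6 = 3(4·3^k − 3) + 6 = 4·3^{k+1} − 9 + 6 = 4·3^{k+1} − 3.
Hence |S(m)| = 4·3^m − 3 for every m ≥ 0, by induction.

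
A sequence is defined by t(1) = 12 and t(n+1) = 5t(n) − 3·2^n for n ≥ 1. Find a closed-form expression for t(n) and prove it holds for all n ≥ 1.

Claim: t(n) = 2·5^n + 2^n.

Base case: t(1) = 12, and 2·5^1 + 2^1 = 10 + 2 = 12.
Assume t(r) = 2·5^r + 2^r for some r ≥ 1.
Then t(r+1) = 5t(r) − 3·2^r = 5·(2·5^r + 2^r) − 3·2^r = 2·5^{r+1} + 5·2^r − 3·2^r = 2·5^{r+1} + 2·2^r = 2·5^{r+1} + 2^{r+1}.
By induction, t(n) = 2·5^n + 2^n for all n ≥ 1.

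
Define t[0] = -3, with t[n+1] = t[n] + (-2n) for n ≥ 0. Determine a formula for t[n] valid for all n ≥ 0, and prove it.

Claim: t[n] = -n^2 + n − 3.

Base case: t[0] = -3, and -0^2 + 0 − 3 = -3.
Assume t[j] = -j^2 + j − 3.
Then t[j+1] = t[j] + (-2j) = (-j^2 + j − 3) + (-2j) = -j^2 − j − 3,
and -(j+1)^2 + (j+1) − 3 = -j^2 − j − 3.
By induction, t[n] = -n^2 + n − 3 for all n ≥ 0.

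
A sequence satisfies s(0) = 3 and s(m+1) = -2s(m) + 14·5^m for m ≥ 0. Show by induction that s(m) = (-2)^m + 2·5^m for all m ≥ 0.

Base case: s(0) = 3, and (-2)^0 + 2·5^0 = 1 + 2 = 3.
Assume s(r) = (-2)^r + 2·5^r for some r ≥ 0.
Then s(r+1) = -2s(r) + 14·5^r = -2·((-2)^r + 2·5^r) + 14·5^r = (-2)^{r+1} − 4·5^r + 14·5^r = (-2)^{r+1} + 10·5^r = (-2)^{r+1} + 2·5^{r+1}.
This completes the inductive step, so s(m) = (-2)^m + 2·5^m for all m ≥ 0.

s(m) = (-2)^m + 2·5^m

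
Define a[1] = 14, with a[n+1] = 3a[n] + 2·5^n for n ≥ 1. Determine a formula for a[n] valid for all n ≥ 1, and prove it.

Claim: a[n] = 3·3^n + 5^n.

Base case: a[1] = 14, and 3·3^1 + 5^1 = 9 + 5 = 14.
Assume a[r] = 3·3^r + 5^r for some r ≥ 1.
Then a[r+1] = 3a[r] + 2·5^r = 3·(3·3^r + 5^r) + 2·5^r = 3·3^{r+1} + 3·5^r + 2·5^r = 3·3^{r+1} + 5·5^r = 3·3^{r+1} + 5^{r+1}.
By induction, a[n] = 3·3^n + 5^n for all n ≥ 1.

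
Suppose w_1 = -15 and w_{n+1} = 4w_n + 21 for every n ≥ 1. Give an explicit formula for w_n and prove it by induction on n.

Claim: w_n = -2·4^n − 7.

Base case: w_1 = -15, and -2·4^1 − 7 = -8 − 7 = -15.
Assume w_m = -2·4^m − 7 for some m ≥ 1.
Then w_{m+1} = 4w_m + 21 = 4·(-2·4^m − 7) + 21 = -8·4^m − 28 + 21 = -2·4^{m+1} − 7.
By induction, w_n = -2·4^n − 7 for all n ≥ 1.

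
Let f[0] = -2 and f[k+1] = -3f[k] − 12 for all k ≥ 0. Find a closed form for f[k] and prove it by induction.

Claim: f[k] = (-3)^k − 3.

Base case: f[0] = -2, and (-3)^0 − 3 = 1 − 3 = -2.
Assume f[m] = (-3)^m − 3 for some m ≥ 0.
Then f[m+1] = -3f[m] − 12 = -3·((-3)^m − 3) − 12 = -3·(-3)^m + 9 − 12 = (-3)^{m+1} − 3.
This completes the inductive step, so f[k] = (-3)^k − 3 for all k ≥ 0.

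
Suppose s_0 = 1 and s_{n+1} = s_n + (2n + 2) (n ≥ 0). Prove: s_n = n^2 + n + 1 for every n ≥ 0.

Base case: s_0 = 1, and 0^2 + 0 + 1 = 1.
Assume s_m = m^2 + m + 1.
Then s_{m+1} = s_m + (2m + 2) = (m^2 + m + 1) + (2m + 2) = m^2 + 3m + 3,
and (m+1)^2 + (m+1) + 1 = m^2 + 3m + 3.
Hence s_n = n^2 + n + 1 for every n ≥ 0, by induction.

s_n = n^2 + n + 1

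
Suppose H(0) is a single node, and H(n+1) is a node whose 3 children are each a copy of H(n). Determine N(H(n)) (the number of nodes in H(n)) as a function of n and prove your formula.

Claim: N(H(n)) = (3^{n+1} − 1)/2.

Base case: N(H(0)) = 1, and (3^{0+1} − 1)/2 = 1.
Assume N(H(m)) = (3^{m+1} − 1)/2.
Then N(H(m+1)) = 1 + 3N(H(m)) = 1 + 3·(3^{m+1} − 1)/2 = 1 + (3^{m+2} − 3)/2 = (2 + 3^{m+2} − 3)/2 = (3^{m+2} − 1)/2.
By induction, N(H(n)) = (3^{n+1} − 1)/2 for all n ≥ 0.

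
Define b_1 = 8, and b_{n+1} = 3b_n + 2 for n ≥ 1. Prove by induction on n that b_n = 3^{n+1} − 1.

Base case: b_1 = 8, and 3^{1+1} − 1 = 9 − 1 = 8.
Assume b_r = 3^{r+1} − 1 for some r ≥ 1.
Then b_{r+1} = 3b_r + 2 = 3·(3^{r+1} − 1) + 2 = 3^{r+2} − 3 + 2 = 3^{r+2} − 1.
This completes the inductive step, so b_n = 3^{n+1} − 1 for all n ≥ 1.

b_n = 3^{n+1} − 1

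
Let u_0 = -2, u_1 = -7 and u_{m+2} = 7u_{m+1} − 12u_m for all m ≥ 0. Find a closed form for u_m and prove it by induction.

Claim: u_m = -3^m − 4^m.

Base cases: u_0 = -2 and -3^0 − 4^0 = -2; u_1 = -7 and -3^1 − 4^1 = -7.
Assume u_j = -3^j − 4^j for all 0 ≤ j ≤ r, where r ≥ 1.
Then u_{r+1} = 7u_r − 12u_{r−1} = 7·(-3^r − 4^r) − 12·(-3^{r−1} − 4^{r−1}) = -(7·3 − 12)3^{r−1} − (7·4 − 12)4^{r−1} = -9·3^{r−1} − 16·4^{r−1} = -3^{r+1} − 4^{r+1}.
So the formula holds for r+1, and by strong induction u_m = -3^m − 4^m for all m ≥ 0.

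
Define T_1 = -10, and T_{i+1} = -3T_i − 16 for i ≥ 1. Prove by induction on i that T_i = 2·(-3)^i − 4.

Base case: T_1 = -10, and 2·(-3)^1 − 4 = -6 − 4 = -10.
Assume T_r = 2·(-3)^r − 4 for some r ≥ 1.
Then T_{r+1} = -3T_r − 16 = -3·(2·(-3)^r − 4) − 16 = -6·(-3)^r + 12 − 16 = 2·(-3)^{r+1} − 4.
This completes the inductive step, so T_i = 2·(-3)^i − 4 for all i ≥ 1.

T_i = 2·(-3)^i − 4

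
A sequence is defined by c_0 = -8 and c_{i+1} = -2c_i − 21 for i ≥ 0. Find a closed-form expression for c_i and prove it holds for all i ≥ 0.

Claim: c_i = -(-2)^i − 7.

Base case: c_0 = -8, and -(-2)^0 − 7 = -1 − 7 = -8.
Assume c_k = -(-2)^k − 7 for some k ≥ 0.
Then c_{k+1} = -2c_k − 21 = -2·(-(-2)^k − 7) − 21 = 2·(-2)^k + 14 − 21 = -(-2)^{k+1} − 7.
By induction, c_i = -(-2)^i − 7 for all i ≥ 0.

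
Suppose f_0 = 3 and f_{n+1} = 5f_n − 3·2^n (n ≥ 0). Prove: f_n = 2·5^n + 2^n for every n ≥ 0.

Base case: f_0 = 3, and 2·5^0 + 2^0 = 2 + 1 = 3.
Assume f_j = 2·5^j + 2^j for some j ≥ 0.
Then f_{j+1} = 5f_j − 3·2^j = 5·(2·5^j + 2^j) − 3·2^j = 2·5^{j+1} + 5·2^j − 3·2^j = 2·5^{j+1} + 2·2^j = 2·5^{j+1} + 2^{j+1}.
This completes the inductive step, so f_n = 2·5^n + 2^n for all n ≥ 0.

f_n = 2·5^n + 2^n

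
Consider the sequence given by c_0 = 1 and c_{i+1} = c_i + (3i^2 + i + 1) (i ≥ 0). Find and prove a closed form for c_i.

Claim: c_i = i^3 − i^2 + i + 1.

Base case: c_0 = 1, and 0^3 − 0^2 + 0 + 1 = 1.
Assume c_r = r^3 − r^2 + r + 1.
Then c_{r+1} = c_r + (3r^2 + r + 1) = (r^3 − r^2 + r + 1) + (3r^2 + r + 1) = r^3 + 2r^2 + 2r + 2,
and (r+1)^3 − (r+1)^2 + (r+1) + 1 = r^3 + 2r^2 + 2r + 2.
Hence c_i = i^3 − i^2 + i + 1 for every i ≥ 0, by induction.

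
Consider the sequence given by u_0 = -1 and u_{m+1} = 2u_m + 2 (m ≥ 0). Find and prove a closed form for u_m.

Claim: u_m = 2^m − 2.

Base case: u_0 = -1, and 2^0 − 2 = 1 − 2 = -1.
Assume u_r = 2^r − 2 for some r ≥ 0.
Then u_{r+1} = 2u_r + 2 = 2·(2^r − 2) + 2 = 2^{r+1} − 4 + 2 = 2^{r+1} − 2.
So the formula holds for r+1, and by induction u_m = 2^m − 2 for all m ≥ 0.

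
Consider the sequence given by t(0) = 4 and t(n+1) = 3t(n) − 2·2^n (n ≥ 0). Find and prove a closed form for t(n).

Claim: t(n) = 2·3^n + 2·2^n.

Base case: t(0) = 4, and 2·3^0 + 2·2^0 = 2 + 2 = 4.
Assume t(j) = 2·3^j + 2·2^j for some j ≥ 0.
Then t(j+1) = 3t(j) − 2·2^j = 3·(2·3^j + 2·2^j) − 2·2^j = 2·3^{j+1} + 6·2^j − 2·2^j = 2·3^{j+1} + 4·2^j = 2·3^{j+1} + 2·2^{j+1}.
By induction, t(n) = 2·3^n + 2·2^n for all n ≥ 0.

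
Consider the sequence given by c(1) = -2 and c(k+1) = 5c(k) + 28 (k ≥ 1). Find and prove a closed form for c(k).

Claim: c(k) = 5^k − 7.

Base case: c(1) = -2, and 5^1 − 7 = 5 − 7 = -2.
Assume c(j) = 5^j − 7 for some j ≥ 1.
Then c(j+1) = 5c(j) + 28 = 5·(5^j − 7) + 28 = 5^{j+1} − 35 + 28 = 5^{j+1} − 7.
By induction, c(k) = 5^k − 7 for all k ≥ 1.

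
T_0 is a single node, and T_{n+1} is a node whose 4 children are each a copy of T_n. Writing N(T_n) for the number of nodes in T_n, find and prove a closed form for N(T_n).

Claim: N(T_n) = (4^{n+1} − 1)/3.

Base case: N(T_0) = 1, and (4^{0+1} − 1)/3 = 1.
Assume N(T_k) = (4^{k+1} − 1)/3.
Then N(T_{k+1}) = 1 + 4N(T_k) = 1 + 4·(4^{k+1} − 1)/3 = 1 + (4^{k+2} − 4)/3 = (3 + 4^{k+2} − 4)/3 = (4^{k+2} − 1)/3.
This completes the inductive step, so N(T_n) = (4^{n+1} − 1)/3 for all n ≥ 0.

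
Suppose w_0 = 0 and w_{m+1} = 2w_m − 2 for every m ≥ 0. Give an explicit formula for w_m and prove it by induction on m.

Claim: w_m = -2^{m+1} + 2.

Base case: w_0 = 0, and -2^{0+1} + 2 = -2 + 2 = 0.
Assume w_k = -2^{k+1} + 2 for some k ≥ 0.
Then w_{k+1} = 2w_k − 2 = 2·(-2^{k+1} + 2) − 2 = -2^{k+2} + 4 − 2 = -2^{k+2} + 2.
By induction, w_m = -2^{m+1} + 2 for all m ≥ 0.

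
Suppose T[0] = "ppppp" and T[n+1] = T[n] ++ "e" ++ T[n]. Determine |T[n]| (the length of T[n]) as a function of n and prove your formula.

Claim: |T[n]| = 6·2^n − 1.

Base case: |T[0]| = 5, and 6·2^0 − 1 = 5.
Assume |T[r]| = 6·2^r − 1.
Then |T[r+1]| = |T[r]| + 1 + |T[r]| = 2|T[r]| + 1 = 2(6·2^r − 1) + 1 = 6·2^{r+1} − 2 + 1 = 6·2^{r+1} − 1.
So the formula holds for r+1, and by induction |T[n]| = 6·2^n − 1 for all n ≥ 0.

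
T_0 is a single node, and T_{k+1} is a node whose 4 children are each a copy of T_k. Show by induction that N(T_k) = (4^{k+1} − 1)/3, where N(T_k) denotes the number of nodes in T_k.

Base case: N(T_0) = 1, and (4^{0+1} − 1)/3 = 1.
Assume N(T_m) = (4^{m+1} − 1)/3.
Then N(T_{m+1}) = 1 + 4N(T_m) = 1 + 4·(4^{m+1} − 1)/3 = 1 + (4^{m+2} − 4)/3 = (3 + 4^{m+2} − 4)/3 = (4^{m+2} − 1)/3.
Hence N(T_k) = (4^{k+1} − 1)/3 for every k ≥ 0, by induction.

N(T_k) = (4^{k+1} − 1)/3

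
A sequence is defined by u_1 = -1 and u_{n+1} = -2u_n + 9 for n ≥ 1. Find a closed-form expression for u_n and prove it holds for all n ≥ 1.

Claim: u_n = 2·(-2)^n + 3.

Base case: u_1 = -1, and 2·(-2)^1 + 3 = -4 + 3 = -1.
Assume u_k = 2·(-2)^k + 3 for some k ≥ 1.
Then u_{k+1} = -2u_k + 9 = -2·(2·(-2)^k + 3) + 9 = -4·(-2)^k − 6 + 9 = 2·(-2)^{k+1} + 3.
This completes the inductive step, so u_n = 2·(-2)^n + 3 for all n ≥ 1.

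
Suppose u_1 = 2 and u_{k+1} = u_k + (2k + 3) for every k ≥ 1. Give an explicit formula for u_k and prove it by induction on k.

Claim: u_k = k^2 + 2k − 1.

Base case: u_1 = 2, and 1^2 + 2·1 − 1 = 2.
Assume u_j = j^2 + 2j − 1.
Then u_{j+1} = u_j + (2j + 3) = (j^2 + 2j − 1) + (2j + 3) = j^2 + 4j + 2,
and (j+1)^2 + 2·(j+1) − 1 = j^2 + 4j + 2.
Hence u_k = k^2 + 2k − 1 for every k ≥ 1, by induction.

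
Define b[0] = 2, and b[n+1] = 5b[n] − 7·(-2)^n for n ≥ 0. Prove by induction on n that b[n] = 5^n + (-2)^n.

Base case: b[0] = 2, and 5^0 + (-2)^0 = 1 + 1 = 2.
Assume b[k] = 5^k + (-2)^k for some k ≥ 0.
Then b[k+1] = 5b[k] − 7·(-2)^k = 5·(5^k + (-2)^k) − 7·(-2)^k = 5^{k+1} + 5·(-2)^k − 7·(-2)^k = 5^{k+1} − 2·(-2)^k = 5^{k+1} + (-2)^{k+1}.
Hence b[n] = 5^n + (-2)^n for every n ≥ 0, by induction.

b[n] = 5^n + (-2)^n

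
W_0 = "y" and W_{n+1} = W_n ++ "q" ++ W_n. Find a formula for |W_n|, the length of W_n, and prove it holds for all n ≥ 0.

Claim: |W_n| = 2^{n+1} − 1.

Base case: |W_0| = 1, and 2^{0+1} − 1 = 1.
Assume |W_r| = 2^{r+1} − 1.
Then |W_{r+1}| = |W_r| + 1 + |W_r| = 2|W_r| + 1 = 2(2^{r+1} − 1) + 1 = 2^{r+2} − 2 + 1 = 2^{r+2} − 1.
This completes the inductive step, so |W_n| = 2^{n+1} − 1 for all n ≥ 0.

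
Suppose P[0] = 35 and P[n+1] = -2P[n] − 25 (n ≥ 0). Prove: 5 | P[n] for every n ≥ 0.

Base case: P[0] = 35 = 5·7, so 5 | P[0].
Assume 5 | P[r], so P[r] = 5t for some integer t.
Then P[r+1] = -2P[r] − 25 = -2·(5t) − 25 = 5(-2t − 5), so 5 | P[r+1].
So the property holds for r+1, and by induction 5 | P[n] for all n ≥ 0.

5 | P[n]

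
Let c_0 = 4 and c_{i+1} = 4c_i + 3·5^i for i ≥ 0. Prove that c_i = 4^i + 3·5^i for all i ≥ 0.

Base case: c_0 = 4, and 4^0 + 3·5^0 = 1 + 3 = 4.
Assume c_j = 4^j + 3·5^j for some j ≥ 0.
Then c_{j+1} = 4c_j + 3·5^j = 4·(4^j + 3·5^j) + 3·5^j = 4^{j+1} + 12·5^j + 3·5^j = 4^{j+1} + 15·5^j = 4^{j+1} + 3·5^{j+1}.
By induction, c_i = 4^i + 3·5^i for all i ≥ 0.

c_i = 4^i + 3·5^i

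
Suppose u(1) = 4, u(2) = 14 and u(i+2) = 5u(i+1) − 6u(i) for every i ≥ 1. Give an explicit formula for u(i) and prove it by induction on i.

Claim: u(i) = -2^i + 2·3^i.

Base cases: u(1) = 4 and -2^1 + 2·3^1 = 4; u(2) = 14 and -2^2 + 2·3^2 = 14.
Assume u(j) = -2^j + 2·3^j for all 1 ≤ j ≤ m, where m ≥ 2.
Then u(m+1) = 5u(m) − 6u(m−1) = 5·(-2^m + 2·3^m) − 6·(-2^{m−1} + 2·3^{m−1}) = -(5·2 − 6)2^{m−1} + 2·(5·3 − 6)3^{m−1} = -4·2^{m−1} + 18·3^{m−1} = -2^{m+1} + 2·3^{m+1}.
So the formula holds for m+1, and by strong induction u(i) = -2^i + 2·3^i for all i ≥ 1.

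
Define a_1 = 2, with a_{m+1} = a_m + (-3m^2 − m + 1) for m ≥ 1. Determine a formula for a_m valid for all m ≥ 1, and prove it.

Claim: a_m = -m^3 + m^2 + m + 1.

Base case: a_1 = 2, and -1^3 + 1^2 + 1 + 1 = 2.
Assume a_k = -k^3 + k^2 + k + 1.
Then a_{k+1} = a_k + (-3k^2 − k + 1) = (-k^3 + k^2 + k + 1) + (-3k^2 − k + 1) = -k^3 − 2k^2 + 2,
and -(k+1)^3 + (k+1)^2 + (k+1) + 1 = -k^3 − 2k^2 + 2.
Hence a_m = -m^3 + m^2 + m + 1 for every m ≥ 1, by induction.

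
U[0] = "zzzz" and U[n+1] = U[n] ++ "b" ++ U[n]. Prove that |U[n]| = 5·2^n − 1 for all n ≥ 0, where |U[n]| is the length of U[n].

Base case: |U[0]| = 4, and 5·2^0 − 1 = 4.
Assume |U[k]| = 5·2^k − 1.
Then |U[k+1]| = |U[k]| + 1 + |U[k]| = 2|U[k]| + 1 = 2(5·2^k − 1) + 1 = 5·2^{k+1} − 2 + 1 = 5·2^{k+1} − 1.
So the formula holds for k+1, and by induction |U[n]| = 5·2^n − 1 for all n ≥ 0.

|U[n]| = 5·2^n − 1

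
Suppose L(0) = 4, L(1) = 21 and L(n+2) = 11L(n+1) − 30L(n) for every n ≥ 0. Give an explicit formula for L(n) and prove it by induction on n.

Claim: L(n) = 3·5^n + 6^n.

Base cases: L(0) = 4 and 3·5^0 + 6^0 = 4; L(1) = 21 and 3·5^1 + 6^1 = 21.
Assume L(j) = 3·5^j + 6^j for all 0 ≤ j ≤ r, where r ≥ 1.
Then L(r+1) = 11L(r) − 30L(r−1) = 11·(3·5^r + 6^r) − 30·(3·5^{r−1} + 6^{r−1}) = 3·(11·5 − 30)5^{r−1} + (11·6 − 30)6^{r−1} = 75·5^{r−1} + 36·6^{r−1} = 3·5^{r+1} + 6^{r+1}.
So the formula holds for r+1, and by strong induction L(n) = 3·5^n + 6^n for all n ≥ 0.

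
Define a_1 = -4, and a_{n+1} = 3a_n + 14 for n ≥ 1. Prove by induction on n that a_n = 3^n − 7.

Base case: a_1 = -4, and 3^1 − 7 = 3 − 7 = -4.
Assume a_j = 3^j − 7 for some j ≥ 1.
Then a_{j+1} = 3a_j + 14 = 3·(3^j − 7) + 14 = 3^{j+1} − 21 + 14 = 3^{j+1} − 7.
So the formula holds for j+1, and by induction a_n = 3^n − 7 for all n ≥ 1.

a_n = 3^n − 7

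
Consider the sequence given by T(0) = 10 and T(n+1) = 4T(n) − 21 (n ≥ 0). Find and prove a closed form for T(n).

Claim: T(n) = 3·4^n + 7.

Base case: T(0) = 10, and 3·4^0 + 7 = 3 + 7 = 10.
Assume T(r) = 3·4^r + 7 for some r ≥ 0.
Then T(r+1) = 4T(r) − 21 = 4·(3·4^r + 7) − 21 = 12·4^r + 28 − 21 = 3·4^{r+1} + 7.
This completes the inductive step, so T(n) = 3·4^n + 7 for all n ≥ 0.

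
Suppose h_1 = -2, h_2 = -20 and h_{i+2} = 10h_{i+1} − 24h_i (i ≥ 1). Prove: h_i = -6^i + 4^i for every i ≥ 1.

Base cases: h_1 = -2 and -6^1 + 4^1 = -2; h_2 = -20 and -6^2 + 4^2 = -20.
Assume h_j = -6^j + 4^j for all 1 ≤ j ≤ m, where m ≥ 2.
Then h_{m+1} = 10h_m − 24h_{m−1} = 10·(-6^m + 4^m) − 24·(-6^{m−1} + 4^{m−1}) = -(10·6 − 24)6^{m−1} + (10·4 − 24)4^{m−1} = -36·6^{m−1} + 16·4^{m−1} = -6^{m+1} + 4^{m+1}.
Hence h_i = -6^i + 4^i for every i ≥ 1, by strong induction.

h_i = -6^i + 4^i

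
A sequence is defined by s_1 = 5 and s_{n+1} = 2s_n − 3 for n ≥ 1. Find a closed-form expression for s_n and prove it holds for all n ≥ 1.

Claim: s_n = 2^n + 3.

Base case: s_1 = 5, and 2^1 + 3 = 2 + 3 = 5.
Assume s_k = 2^k + 3 for some k ≥ 1.
Then s_{k+1} = 2s_k − 3 = 2·(2^k + 3) − 3 = 2^{k+1} + 6 − 3 = 2^{k+1} + 3.
By induction, s_n = 2^n + 3 for all n ≥ 1.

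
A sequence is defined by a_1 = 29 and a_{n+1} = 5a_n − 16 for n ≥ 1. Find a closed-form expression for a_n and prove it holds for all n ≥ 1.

Claim: a_n = 5^{n+1} + 4.

Base case: a_1 = 29, and 5^{1+1} + 4 = 25 + 4 = 29.
Assume a_m = 5^{m+1} + 4 for some m ≥ 1.
Then a_{m+1} = 5a_m − 16 = 5·(5^{m+1} + 4) − 16 = 5^{m+2} + 20 − 16 = 5^{m+2} + 4.
Hence a_n = 5^{n+1} + 4 for every n ≥ 1, by induction.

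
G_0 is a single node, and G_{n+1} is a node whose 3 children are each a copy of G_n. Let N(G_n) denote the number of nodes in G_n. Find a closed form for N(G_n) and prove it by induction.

Claim: N(G_n) = (3^{n+1} − 1)/2.

Base case: N(G_0) = 1, and (3^{0+1} − 1)/2 = 1.
Assume N(G_j) = (3^{j+1} − 1)/2.
Then N(G_{j+1}) = 1 + 3N(G_j) = 1 + 3·(3^{j+1} − 1)/2 = 1 + (3^{j+2} − 3)/2 = (2 + 3^{j+2} − 3)/2 = (3^{j+2} − 1)/2.
Hence N(G_n) = (3^{n+1} − 1)/2 for every n ≥ 0, by induction.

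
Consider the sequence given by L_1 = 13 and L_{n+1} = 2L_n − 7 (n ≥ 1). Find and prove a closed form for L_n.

Claim: L_n = 3·2^n + 7.

Base case: L_1 = 13, and 3·2^1 + 7 = 6 + 7 = 13.
Assume L_m = 3·2^m + 7 for some m ≥ 1.
Then L_{m+1} = 2L_m − 7 = 2·(3·2^m + 7) − 7 = 6·2^m + 14 − 7 = 3·2^{m+1} + 7.
This completes the inductive step, so L_n = 3·2^n + 7 for all n ≥ 1.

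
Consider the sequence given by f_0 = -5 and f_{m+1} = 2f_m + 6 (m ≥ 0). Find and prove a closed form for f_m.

Claim: f_m = 2^m − 6.

Base case: f_0 = -5, and 2^0 − 6 = 1 − 6 = -5.
Assume f_r = 2^r − 6 for some r ≥ 0.
Then f_{r+1} = 2f_r + 6 = 2·(2^r − 6) + 6 = 2^{r+1} − 12 + 6 = 2^{r+1} − 6.
This completes the inductive step, so f_m = 2^m − 6 for all m ≥ 0.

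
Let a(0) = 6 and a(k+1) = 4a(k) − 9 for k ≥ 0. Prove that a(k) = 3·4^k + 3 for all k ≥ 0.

Base case: a(0) = 6, and 3·4^0 + 3 = 3 + 3 = 6.
Assume a(r) = 3·4^r + 3 for some r ≥ 0.
Then a(r+1) = 4a(r) − 9 = 4·(3·4^r + 3) − 9 = 12·4^r + 12 − 9 = 3·4^{r+1} + 3.
So the formula holds for r+1, and by induction a(k) = 3·4^k + 3 for all k ≥ 0.

a(k) = 3·4^k + 3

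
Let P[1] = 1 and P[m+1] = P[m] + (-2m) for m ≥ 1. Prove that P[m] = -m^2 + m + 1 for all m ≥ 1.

Base case: P[1] = 1, and -1^2 + 1 + 1 = 1.
Assume P[j] = -j^2 + j + 1.
Then P[j+1] = P[j] + (-2j) = (-j^2 + j + 1) + (-2j) = -j^2 − j + 1,
and -(j+1)^2 + (j+1) + 1 = -j^2 − j + 1.
Hence P[m] = -m^2 + m + 1 for every m ≥ 1, by induction.

P[m] = -m^2 + m + 1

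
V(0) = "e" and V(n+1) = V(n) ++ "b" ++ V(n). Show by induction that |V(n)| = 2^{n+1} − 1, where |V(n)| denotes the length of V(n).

Base case: |V(0)| = 1, and 2^{0+1} − 1 = 1.
Assume |V(j)| = 2^{j+1} − 1.
Then |V(j+1)| = |V(j)| + 1 + |V(j)| = 2|V(j)| + 1 = 2(2^{j+1} − 1) + 1 = 2^{j+2} − 2 + 1 = 2^{j+2} − 1.
By induction, |V(n)| = 2^{n+1} − 1 for all n ≥ 0.

|V(n)| = 2^{n+1} − 1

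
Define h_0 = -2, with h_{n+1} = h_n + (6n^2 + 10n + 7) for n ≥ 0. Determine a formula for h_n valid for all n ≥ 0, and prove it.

Claim: h_n = 2n^3 + 2n^2 + 3n − 2.

Base case: h_0 = -2, and 2·0^3 + 2·0^2 + 3·0 − 2 = -2.
Assume h_k = 2k^3 + 2k^2 + 3k − 2.
Then h_{k+1} = h_k + (6k^2 + 10k + 7) = (2k^3 + 2k^2 + 3k − 2) + (6k^2 + 10k + 7) = 2k^3 + 8k^2 + 13k + 5,
and 2·(k+1)^3 + 2·(k+1)^2 + 3·(k+1) − 2 = 2k^3 + 8k^2 + 13k + 5.
By induction, h_n = 2n^3 + 2n^2 + 3n − 2 for all n ≥ 0.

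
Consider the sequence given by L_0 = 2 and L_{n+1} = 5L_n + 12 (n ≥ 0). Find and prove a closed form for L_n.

Claim: L_n = 5^{n+1} − 3.

Base case: L_0 = 2, and 5^{0+1} − 3 = 5 − 3 = 2.
Assume L_r = 5^{r+1} − 3 for some r ≥ 0.
Then L_{r+1} = 5L_r + 12 = 5·(5^{r+1} − 3) + 12 = 5^{r+2} − 15 + 12 = 5^{r+2} − 3.
Hence L_n = 5^{n+1} − 3 for every n ≥ 0, by induction.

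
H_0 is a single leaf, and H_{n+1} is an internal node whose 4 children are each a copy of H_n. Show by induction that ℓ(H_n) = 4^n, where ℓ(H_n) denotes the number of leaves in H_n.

Base case: ℓ(H_0) = 1, and 4^0 = 1.
Assume ℓ(H_m) = 4^m.
Then ℓ(H_{m+1}) = 4·ℓ(H_m) = 4·4^m = 4^{m+1}.
This completes the inductive step, so ℓ(H_n) = 4^n for all n ≥ 0.

ℓ(H_n) = 4^n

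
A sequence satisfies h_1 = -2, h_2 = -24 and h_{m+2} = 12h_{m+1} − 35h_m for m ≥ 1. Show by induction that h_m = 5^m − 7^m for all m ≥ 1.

Base cases: h_1 = -2 and 5^1 − 7^1 = -2; h_2 = -24 and 5^2 − 7^2 = -24.
Assume h_i = 5^i − 7^i for all 1 ≤ i ≤ j, where j ≥ 2.
Then h_{j+1} = 12h_j − 35h_{j−1} = 12·(5^j − 7^j) − 35·(5^{j−1} − 7^{j−1}) = (12·5 − 35)5^{j−1} − (12·7 − 35)7^{j−1} = 25·5^{j−1} − 49·7^{j−1} = 5^{j+1} − 7^{j+1}.
By strong induction, h_m = 5^m − 7^m for all m ≥ 1.

h_m = 5^m − 7^m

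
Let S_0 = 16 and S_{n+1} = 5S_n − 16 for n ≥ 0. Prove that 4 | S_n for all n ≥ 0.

Base case: S_0 = 16 = 4·4, so 4 | S_0.
Assume 4 | S_j, so S_j = 4t for some integer t.
Then S_{j+1} = 5S_j − 16 = 5·(4t) − 16 = 4(5t − 4), so 4 | S_{j+1}.
By induction, 4 | S_n for all n ≥ 0.

4 | S_n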